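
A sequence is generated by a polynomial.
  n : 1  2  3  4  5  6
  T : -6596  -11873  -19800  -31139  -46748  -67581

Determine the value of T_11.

-290216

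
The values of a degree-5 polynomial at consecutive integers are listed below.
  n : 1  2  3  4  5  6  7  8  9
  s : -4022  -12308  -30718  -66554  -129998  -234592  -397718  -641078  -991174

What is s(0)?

-958

D1: -8286, -18410, -35836, -63444, -104594, -163126, -243360, -350096
D2: -10124, -17426, -27608, -41150, -58532, -80234, -106736
D3: -7302, -10182, -13542, -17382, -21702, -26502
D4: -2880, -3360, -3840, -4320, -4800
D5: -480, -480, -480, -480
The fifth differences are constant at -480.
Work back: -2880 + 480 = -2400;  -7302 + 2400 = -4902;  -10124 + 4902 = -5222;  -8286 + 5222 = -3064;  -4022 + 3064 = -958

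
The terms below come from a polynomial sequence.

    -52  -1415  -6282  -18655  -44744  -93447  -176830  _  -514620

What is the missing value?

Using the first 7 terms:
-1363  -4867  -12373  -26089  -48703  -83383
-3504  -7506  -13716  -22614  -34680
-4002  -6210  -8898  -12066
-2208  -2688  -3168
-480  -480
Constant fifth difference = -480.
Extend forward: -3168 − 480 = -3648;  -12066 − 3648 = -15714;  -34680 − 15714 = -50394;  -83383 − 50394 = -133777;  -176830 − 133777 = -310607

-310607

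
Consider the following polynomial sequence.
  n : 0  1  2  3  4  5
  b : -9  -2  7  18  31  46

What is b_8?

7, 9, 11, 13, 15
2, 2, 2, 2
Second differences constant at 2.
15 + 2 = 17;  46 + 17 = 63
17 + 2 = 19;  63 + 19 = 82
19 + 2 = 21;  82 + 21 = 103

103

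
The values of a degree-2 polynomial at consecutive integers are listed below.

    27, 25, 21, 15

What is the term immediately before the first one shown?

27

D1: -2  -4  -6
D2: -2  -2
The second differences are constant at -2.
Work back: -2 + 2 = 0;  27 + 0 = 27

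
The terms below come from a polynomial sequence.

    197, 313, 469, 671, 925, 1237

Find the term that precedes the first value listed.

115

D1: 116, 156, 202, 254, 312
D2: 40, 46, 52, 58
D3: 6, 6, 6
The third differences are constant at 6.
Work back: 40 − 6 = 34;  116 − 34 = 82;  197 − 82 = 115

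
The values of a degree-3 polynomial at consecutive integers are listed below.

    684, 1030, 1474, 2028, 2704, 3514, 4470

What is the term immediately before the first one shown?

424

First differences: 346  444  554  676  810  956
Second differences: 98  110  122  134  146
Third differences: 12  12  12  12
The third differences are constant at 12.
Work back: 98 − 12 = 86;  346 − 86 = 260;  684 − 260 = 424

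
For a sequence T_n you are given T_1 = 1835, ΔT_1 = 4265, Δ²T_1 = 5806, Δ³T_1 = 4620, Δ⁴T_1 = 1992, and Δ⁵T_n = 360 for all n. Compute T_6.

Build the table forward from the leading diagonal:
Δ⁵: 360, 360, 360, 360, 360, 360
Δ⁴: 1992, 2352, 2712, 3072, 3432, 3792
Δ³: 4620, 6612, 8964, 11676, 14748, 18180
Δ²: 5806, 10426, 17038, 26002, 37678, 52426
Δ: 4265, 10071, 20497, 37535, 63537, 101215
T: 1835, 6100, 16171, 36668, 74203, 137740

137740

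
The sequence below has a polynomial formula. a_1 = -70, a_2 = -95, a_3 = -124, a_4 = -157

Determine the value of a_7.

-280

Δ: -25 , -29 , -33
Δ²: -4 , -4
Constant second difference = -4, so extend:
-33 − 4 = -37;  -157 − 37 = -194
-37 − 4 = -41;  -194 − 41 = -235
-41 − 4 = -45;  -235 − 45 = -280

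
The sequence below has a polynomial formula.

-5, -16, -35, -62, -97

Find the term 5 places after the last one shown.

-392

Δ: -11, -19, -27, -35
Δ²: -8, -8, -8
Second differences constant at -8.
-35 − 8 = -43;  -97 − 43 = -140
-43 − 8 = -51;  -140 − 51 = -191
-51 − 8 = -59;  -191 − 59 = -250
-59 − 8 = -67;  -250 − 67 = -317
-67 − 8 = -75;  -317 − 75 = -392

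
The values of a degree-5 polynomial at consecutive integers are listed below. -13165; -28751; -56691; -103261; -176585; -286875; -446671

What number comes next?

-15586  -27940  -46570  -73324  -110290  -159796
-12354  -18630  -26754  -36966  -49506
-6276  -8124  -10212  -12540
-1848  -2088  -2328
-240  -240
The fifth differences are constant (-240).
-2328 − 240 = -2568;  -12540 − 2568 = -15108;  -49506 − 15108 = -64614;  -159796 − 64614 = -224410;  -446671 − 224410 = -671081

-671081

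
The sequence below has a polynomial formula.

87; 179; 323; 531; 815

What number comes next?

1187

Δ: 92, 144, 208, 284
Δ²: 52, 64, 76
Δ³: 12, 12
Constant third difference = 12, so extend:
76 + 12 = 88;  284 + 88 = 372;  815 + 372 = 1187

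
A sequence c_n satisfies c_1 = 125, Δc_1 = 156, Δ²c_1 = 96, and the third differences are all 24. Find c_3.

533

Build the table forward from the leading diagonal:
D3: 24  24  24
D2: 96  120  144
D1: 156  252  372
c: 125  281  533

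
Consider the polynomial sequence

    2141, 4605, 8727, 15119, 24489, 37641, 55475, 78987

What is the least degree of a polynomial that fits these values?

2464, 4122, 6392, 9370, 13152, 17834, 23512
1658, 2270, 2978, 3782, 4682, 5678
612, 708, 804, 900, 996
96, 96, 96, 96
The fourth differences are constant, so the polynomial has degree 4.

4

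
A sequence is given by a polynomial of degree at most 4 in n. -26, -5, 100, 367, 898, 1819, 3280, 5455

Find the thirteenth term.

34810

21  105  267  531  921  1461  2175
84  162  264  390  540  714
78  102  126  150  174
24  24  24  24
Fourth differences constant at 24.
174 + 24 = 198;  714 + 198 = 912;  2175 + 912 = 3087;  5455 + 3087 = 8542
198 + 24 = 222;  912 + 222 = 1134;  3087 + 1134 = 4221;  8542 + 4221 = 12763
222 + 24 = 246;  1134 + 246 = 1380;  4221 + 1380 = 5601;  12763 + 5601 = 18364
246 + 24 = 270;  1380 + 270 = 1650;  5601 + 1650 = 7251;  18364 + 7251 = 25615
270 + 24 = 294;  1650 + 294 = 1944;  7251 + 1944 = 9195;  25615 + 9195 = 34810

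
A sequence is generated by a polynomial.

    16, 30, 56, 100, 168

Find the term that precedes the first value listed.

D1: 14  26  44  68
D2: 12  18  24
D3: 6  6
The third differences are constant at 6.
Work back: 12 − 6 = 6;  14 − 6 = 8;  16 − 8 = 8

8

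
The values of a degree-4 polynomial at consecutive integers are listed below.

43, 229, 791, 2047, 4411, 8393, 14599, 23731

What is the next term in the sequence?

36587

D1: 186, 562, 1256, 2364, 3982, 6206, 9132
D2: 376, 694, 1108, 1618, 2224, 2926
D3: 318, 414, 510, 606, 702
D4: 96, 96, 96, 96
Fourth differences constant at 96.
702 + 96 = 798;  2926 + 798 = 3724;  9132 + 3724 = 12856;  23731 + 12856 = 36587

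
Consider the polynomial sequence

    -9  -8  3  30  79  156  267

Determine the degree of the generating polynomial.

D1: 1, 11, 27, 49, 77, 111
D2: 10, 16, 22, 28, 34
D3: 6, 6, 6, 6
The third differences are constant, so the polynomial has degree 3.

3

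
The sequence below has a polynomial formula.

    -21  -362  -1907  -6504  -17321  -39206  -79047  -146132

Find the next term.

-252509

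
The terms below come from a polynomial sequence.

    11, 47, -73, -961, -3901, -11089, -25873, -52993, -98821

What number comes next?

-171601

36, -120, -888, -2940, -7188, -14784, -27120, -45828
-156, -768, -2052, -4248, -7596, -12336, -18708
-612, -1284, -2196, -3348, -4740, -6372
-672, -912, -1152, -1392, -1632
-240, -240, -240, -240
Constant fifth difference = -240, so extend:
-1632 − 240 = -1872;  -6372 − 1872 = -8244;  -18708 − 8244 = -26952;  -45828 − 26952 = -72780;  -98821 − 72780 = -171601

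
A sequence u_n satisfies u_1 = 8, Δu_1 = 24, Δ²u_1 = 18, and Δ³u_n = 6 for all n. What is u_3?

74

Build the table forward from the leading diagonal:
Δ³: 6  6  6
Δ²: 18  24  30
Δ: 24  42  66
u: 8  32  74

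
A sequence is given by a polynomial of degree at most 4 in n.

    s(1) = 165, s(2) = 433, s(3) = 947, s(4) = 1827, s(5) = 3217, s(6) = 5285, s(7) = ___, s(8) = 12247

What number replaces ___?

Using the first 6 terms:
D1: 268  514  880  1390  2068
D2: 246  366  510  678
D3: 120  144  168
D4: 24  24
Constant fourth difference = 24.
Extend forward: 168 + 24 = 192;  678 + 192 = 870;  2068 + 870 = 2938;  5285 + 2938 = 8223

8223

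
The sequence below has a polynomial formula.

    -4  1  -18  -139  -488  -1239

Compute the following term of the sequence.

First differences: 5 , -19 , -121 , -349 , -751
Second differences: -24 , -102 , -228 , -402
Third differences: -78 , -126 , -174
Fourth differences: -48 , -48
Constant fourth difference = -48, so extend:
-174 − 48 = -222;  -402 − 222 = -624;  -751 − 624 = -1375;  -1239 − 1375 = -2614

-2614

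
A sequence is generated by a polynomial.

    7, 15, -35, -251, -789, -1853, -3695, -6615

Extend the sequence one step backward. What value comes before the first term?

1

Δ: 8, -50, -216, -538, -1064, -1842, -2920
Δ²: -58, -166, -322, -526, -778, -1078
Δ³: -108, -156, -204, -252, -300
Δ⁴: -48, -48, -48, -48
The fourth differences are constant at -48.
Work back: -108 + 48 = -60;  -58 + 60 = 2;  8 − 2 = 6;  7 − 6 = 1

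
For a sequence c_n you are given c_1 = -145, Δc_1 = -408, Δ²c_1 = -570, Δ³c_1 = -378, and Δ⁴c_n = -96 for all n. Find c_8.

Build the table forward from the leading diagonal:
D4: -96, -96, -96, -96, -96, -96, -96, -96
D3: -378, -474, -570, -666, -762, -858, -954, -1050
D2: -570, -948, -1422, -1992, -2658, -3420, -4278, -5232
D1: -408, -978, -1926, -3348, -5340, -7998, -11418, -15696
c: -145, -553, -1531, -3457, -6805, -12145, -20143, -31561

-31561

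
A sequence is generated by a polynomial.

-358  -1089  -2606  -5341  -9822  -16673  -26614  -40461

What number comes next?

Δ: -731 , -1517 , -2735 , -4481 , -6851 , -9941 , -13847
Δ²: -786 , -1218 , -1746 , -2370 , -3090 , -3906
Δ³: -432 , -528 , -624 , -720 , -816
Δ⁴: -96 , -96 , -96 , -96
Constant fourth difference = -96, so extend:
-816 − 96 = -912;  -3906 − 912 = -4818;  -13847 − 4818 = -18665;  -40461 − 18665 = -59126

-59126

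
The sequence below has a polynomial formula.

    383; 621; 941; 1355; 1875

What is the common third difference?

D1: 238, 320, 414, 520
D2: 82, 94, 106
D3: 12, 12

12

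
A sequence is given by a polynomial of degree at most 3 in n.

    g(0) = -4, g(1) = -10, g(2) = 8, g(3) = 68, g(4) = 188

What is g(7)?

1088

D1: -6, 18, 60, 120
D2: 24, 42, 60
D3: 18, 18
Constant third difference = 18, so extend:
60 + 18 = 78;  120 + 78 = 198;  188 + 198 = 386
78 + 18 = 96;  198 + 96 = 294;  386 + 294 = 680
96 + 18 = 114;  294 + 114 = 408;  680 + 408 = 1088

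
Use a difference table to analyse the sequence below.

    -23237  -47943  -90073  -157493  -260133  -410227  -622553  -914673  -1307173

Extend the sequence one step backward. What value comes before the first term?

-9913

First differences: -24706, -42130, -67420, -102640, -150094, -212326, -292120, -392500
Second differences: -17424, -25290, -35220, -47454, -62232, -79794, -100380
Third differences: -7866, -9930, -12234, -14778, -17562, -20586
Fourth differences: -2064, -2304, -2544, -2784, -3024
Fifth differences: -240, -240, -240, -240
The fifth differences are constant at -240.
Work back: -2064 + 240 = -1824;  -7866 + 1824 = -6042;  -17424 + 6042 = -11382;  -24706 + 11382 = -13324;  -23237 + 13324 = -9913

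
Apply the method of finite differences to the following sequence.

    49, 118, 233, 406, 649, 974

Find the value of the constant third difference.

First differences: 69, 115, 173, 243, 325
Second differences: 46, 58, 70, 82
Third differences: 12, 12, 12

12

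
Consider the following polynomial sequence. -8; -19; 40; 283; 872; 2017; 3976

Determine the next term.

7055

First differences: -11, 59, 243, 589, 1145, 1959
Second differences: 70, 184, 346, 556, 814
Third differences: 114, 162, 210, 258
Fourth differences: 48, 48, 48
Constant fourth difference = 48, so extend:
258 + 48 = 306;  814 + 306 = 1120;  1959 + 1120 = 3079;  3976 + 3079 = 7055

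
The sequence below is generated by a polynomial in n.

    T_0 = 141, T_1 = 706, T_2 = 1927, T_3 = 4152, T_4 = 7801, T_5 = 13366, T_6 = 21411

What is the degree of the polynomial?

First differences: 565, 1221, 2225, 3649, 5565, 8045
Second differences: 656, 1004, 1424, 1916, 2480
Third differences: 348, 420, 492, 564
Fourth differences: 72, 72, 72
The fourth differences are constant, so the polynomial has degree 4.

4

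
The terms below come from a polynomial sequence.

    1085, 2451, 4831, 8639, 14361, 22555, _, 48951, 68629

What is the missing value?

33851

Using the first 6 terms:
1366, 2380, 3808, 5722, 8194
1014, 1428, 1914, 2472
414, 486, 558
72, 72
Constant fourth difference = 72.
Extend forward: 558 + 72 = 630;  2472 + 630 = 3102;  8194 + 3102 = 11296;  22555 + 11296 = 33851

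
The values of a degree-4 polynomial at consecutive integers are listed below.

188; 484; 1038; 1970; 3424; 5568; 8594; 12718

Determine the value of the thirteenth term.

First differences: 296, 554, 932, 1454, 2144, 3026, 4124
Second differences: 258, 378, 522, 690, 882, 1098
Third differences: 120, 144, 168, 192, 216
Fourth differences: 24, 24, 24, 24
Fourth differences constant at 24.
216 + 24 = 240;  1098 + 240 = 1338;  4124 + 1338 = 5462;  12718 + 5462 = 18180
240 + 24 = 264;  1338 + 264 = 1602;  5462 + 1602 = 7064;  18180 + 7064 = 25244
264 + 24 = 288;  1602 + 288 = 1890;  7064 + 1890 = 8954;  25244 + 8954 = 34198
288 + 24 = 312;  1890 + 312 = 2202;  8954 + 2202 = 11156;  34198 + 11156 = 45354
312 + 24 = 336;  2202 + 336 = 2538;  11156 + 2538 = 13694;  45354 + 13694 = 59048

59048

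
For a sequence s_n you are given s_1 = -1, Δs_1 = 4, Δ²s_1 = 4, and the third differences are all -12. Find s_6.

Build the table forward from the leading diagonal:
Δ³: -12, -12, -12, -12, -12, -12
Δ²: 4, -8, -20, -32, -44, -56
Δ: 4, 8, 0, -20, -52, -96
s: -1, 3, 11, 11, -9, -61

-61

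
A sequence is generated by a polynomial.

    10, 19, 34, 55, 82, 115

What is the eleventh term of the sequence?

370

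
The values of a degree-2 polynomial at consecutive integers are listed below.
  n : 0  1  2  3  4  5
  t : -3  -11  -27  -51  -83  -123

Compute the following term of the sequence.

First differences: -8 , -16 , -24 , -32 , -40
Second differences: -8 , -8 , -8 , -8
The second differences are constant (-8).
-40 − 8 = -48;  -123 − 48 = -171

-171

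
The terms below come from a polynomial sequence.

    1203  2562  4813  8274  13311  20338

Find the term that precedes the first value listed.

Δ: 1359  2251  3461  5037  7027
Δ²: 892  1210  1576  1990
Δ³: 318  366  414
Δ⁴: 48  48
The fourth differences are constant at 48.
Work back: 318 − 48 = 270;  892 − 270 = 622;  1359 − 622 = 737;  1203 − 737 = 466

466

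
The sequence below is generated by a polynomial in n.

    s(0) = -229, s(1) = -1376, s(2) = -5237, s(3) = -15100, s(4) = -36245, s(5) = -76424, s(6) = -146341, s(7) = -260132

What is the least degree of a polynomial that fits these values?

First differences: -1147, -3861, -9863, -21145, -40179, -69917, -113791
Second differences: -2714, -6002, -11282, -19034, -29738, -43874
Third differences: -3288, -5280, -7752, -10704, -14136
Fourth differences: -1992, -2472, -2952, -3432
Fifth differences: -480, -480, -480
The fifth differences are constant, so the polynomial has degree 5.

5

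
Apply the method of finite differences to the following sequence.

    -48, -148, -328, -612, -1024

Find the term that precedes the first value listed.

Δ: -100  -180  -284  -412
Δ²: -80  -104  -128
Δ³: -24  -24
The third differences are constant at -24.
Work back: -80 + 24 = -56;  -100 + 56 = -44;  -48 + 44 = -4

-4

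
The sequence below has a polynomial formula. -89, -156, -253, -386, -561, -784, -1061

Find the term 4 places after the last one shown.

D1: -67  -97  -133  -175  -223  -277
D2: -30  -36  -42  -48  -54
D3: -6  -6  -6  -6
Third differences constant at -6.
-54 − 6 = -60;  -277 − 60 = -337;  -1061 − 337 = -1398
-60 − 6 = -66;  -337 − 66 = -403;  -1398 − 403 = -1801
-66 − 6 = -72;  -403 − 72 = -475;  -1801 − 475 = -2276
-72 − 6 = -78;  -475 − 78 = -553;  -2276 − 553 = -2829

-2829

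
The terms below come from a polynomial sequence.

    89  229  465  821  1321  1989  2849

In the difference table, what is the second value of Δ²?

120

Δ: 140, 236, 356, 500, 668, 860
Δ²: 96, 120, 144, 168, 192
Δ³: 24, 24, 24, 24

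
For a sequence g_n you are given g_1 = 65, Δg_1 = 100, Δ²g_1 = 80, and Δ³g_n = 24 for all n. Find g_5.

1041

Build the table forward from the leading diagonal:
Third differences: 24, 24, 24, 24, 24
Second differences: 80, 104, 128, 152, 176
First differences: 100, 180, 284, 412, 564
g: 65, 165, 345, 629, 1041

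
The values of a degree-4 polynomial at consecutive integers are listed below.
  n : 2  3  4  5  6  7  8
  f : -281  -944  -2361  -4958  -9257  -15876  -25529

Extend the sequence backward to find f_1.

-42

Δ: -663, -1417, -2597, -4299, -6619, -9653
Δ²: -754, -1180, -1702, -2320, -3034
Δ³: -426, -522, -618, -714
Δ⁴: -96, -96, -96
The fourth differences are constant at -96.
Work back: -426 + 96 = -330;  -754 + 330 = -424;  -663 + 424 = -239;  -281 + 239 = -42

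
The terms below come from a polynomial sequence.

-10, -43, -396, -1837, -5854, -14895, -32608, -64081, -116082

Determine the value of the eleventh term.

-318580

Δ: -33, -353, -1441, -4017, -9041, -17713, -31473, -52001
Δ²: -320, -1088, -2576, -5024, -8672, -13760, -20528
Δ³: -768, -1488, -2448, -3648, -5088, -6768
Δ⁴: -720, -960, -1200, -1440, -1680
Δ⁵: -240, -240, -240, -240
Fifth differences constant at -240.
-1680 − 240 = -1920;  -6768 − 1920 = -8688;  -20528 − 8688 = -29216;  -52001 − 29216 = -81217;  -116082 − 81217 = -197299
-1920 − 240 = -2160;  -8688 − 2160 = -10848;  -29216 − 10848 = -40064;  -81217 − 40064 = -121281;  -197299 − 121281 = -318580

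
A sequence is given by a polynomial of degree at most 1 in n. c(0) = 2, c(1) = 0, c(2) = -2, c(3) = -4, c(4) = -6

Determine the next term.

First differences: -2, -2, -2, -2
First differences constant at -2.
-6 − 2 = -8

-8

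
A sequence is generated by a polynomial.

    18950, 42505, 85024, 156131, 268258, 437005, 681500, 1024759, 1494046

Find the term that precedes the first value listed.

D1: 23555  42519  71107  112127  168747  244495  343259  469287
D2: 18964  28588  41020  56620  75748  98764  126028
D3: 9624  12432  15600  19128  23016  27264
D4: 2808  3168  3528  3888  4248
D5: 360  360  360  360
The fifth differences are constant at 360.
Work back: 2808 − 360 = 2448;  9624 − 2448 = 7176;  18964 − 7176 = 11788;  23555 − 11788 = 11767;  18950 − 11767 = 7183

7183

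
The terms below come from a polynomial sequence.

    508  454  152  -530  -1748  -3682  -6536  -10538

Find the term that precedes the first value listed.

422

First differences: -54, -302, -682, -1218, -1934, -2854, -4002
Second differences: -248, -380, -536, -716, -920, -1148
Third differences: -132, -156, -180, -204, -228
Fourth differences: -24, -24, -24, -24
The fourth differences are constant at -24.
Work back: -132 + 24 = -108;  -248 + 108 = -140;  -54 + 140 = 86;  508 − 86 = 422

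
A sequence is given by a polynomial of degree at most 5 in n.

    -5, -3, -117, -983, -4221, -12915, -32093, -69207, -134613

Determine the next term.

First differences: 2, -114, -866, -3238, -8694, -19178, -37114, -65406
Second differences: -116, -752, -2372, -5456, -10484, -17936, -28292
Third differences: -636, -1620, -3084, -5028, -7452, -10356
Fourth differences: -984, -1464, -1944, -2424, -2904
Fifth differences: -480, -480, -480, -480
Constant fifth difference = -480, so extend:
-2904 − 480 = -3384;  -10356 − 3384 = -13740;  -28292 − 13740 = -42032;  -65406 − 42032 = -107438;  -134613 − 107438 = -242051

-242051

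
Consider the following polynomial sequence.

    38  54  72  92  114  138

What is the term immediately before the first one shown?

Δ: 16  18  20  22  24
Δ²: 2  2  2  2
The second differences are constant at 2.
Work back: 16 − 2 = 14;  38 − 14 = 24

24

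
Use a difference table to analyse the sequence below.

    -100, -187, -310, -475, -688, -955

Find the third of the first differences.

Δ: -87, -123, -165, -213, -267
Δ²: -36, -42, -48, -54
Δ³: -6, -6, -6

-165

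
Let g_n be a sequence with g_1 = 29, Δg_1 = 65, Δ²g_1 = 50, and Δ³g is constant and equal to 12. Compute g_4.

386

Build the table forward from the leading diagonal:
D3: 12  12  12  12
D2: 50  62  74  86
D1: 65  115  177  251
g: 29  94  209  386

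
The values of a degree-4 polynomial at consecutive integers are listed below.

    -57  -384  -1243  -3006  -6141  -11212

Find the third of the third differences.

-564

Δ: -327, -859, -1763, -3135, -5071
Δ²: -532, -904, -1372, -1936
Δ³: -372, -468, -564
Δ⁴: -96, -96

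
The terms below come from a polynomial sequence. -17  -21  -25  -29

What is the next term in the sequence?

First differences: -4, -4, -4
The first differences are constant (-4).
-29 − 4 = -33

-33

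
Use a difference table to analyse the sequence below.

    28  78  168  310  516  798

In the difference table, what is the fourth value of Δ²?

76

First differences: 50, 90, 142, 206, 282
Second differences: 40, 52, 64, 76
Third differences: 12, 12, 12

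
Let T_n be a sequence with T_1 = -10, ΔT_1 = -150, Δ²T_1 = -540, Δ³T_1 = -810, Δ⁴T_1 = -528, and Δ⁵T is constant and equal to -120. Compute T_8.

Build the table forward from the leading diagonal:
Fifth differences: -120, -120, -120, -120, -120, -120, -120, -120
Fourth differences: -528, -648, -768, -888, -1008, -1128, -1248, -1368
Third differences: -810, -1338, -1986, -2754, -3642, -4650, -5778, -7026
Second differences: -540, -1350, -2688, -4674, -7428, -11070, -15720, -21498
First differences: -150, -690, -2040, -4728, -9402, -16830, -27900, -43620
T: -10, -160, -850, -2890, -7618, -17020, -33850, -61750

-61750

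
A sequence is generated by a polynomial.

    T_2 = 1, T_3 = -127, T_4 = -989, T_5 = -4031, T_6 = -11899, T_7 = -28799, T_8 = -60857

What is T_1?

1

-128, -862, -3042, -7868, -16900, -32058
-734, -2180, -4826, -9032, -15158
-1446, -2646, -4206, -6126
-1200, -1560, -1920
-360, -360
The fifth differences are constant at -360.
Work back: -1200 + 360 = -840;  -1446 + 840 = -606;  -734 + 606 = -128;  -128 + 128 = 0;  1 + 0 = 1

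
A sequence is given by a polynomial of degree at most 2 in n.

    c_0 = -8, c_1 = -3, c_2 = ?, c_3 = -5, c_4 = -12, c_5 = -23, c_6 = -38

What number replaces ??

-2

Using the last 4 terms:
-7  -11  -15
-4  -4
Constant second difference = -4.
Extend backward: -7 + 4 = -3;  -5 + 3 = -2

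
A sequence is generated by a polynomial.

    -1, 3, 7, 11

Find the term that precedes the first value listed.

Δ: 4  4  4
The first differences are constant at 4.
Work back: -1 − 4 = -5

-5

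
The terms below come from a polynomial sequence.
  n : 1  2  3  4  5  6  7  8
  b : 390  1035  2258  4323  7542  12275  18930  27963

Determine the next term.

39878

First differences: 645 , 1223 , 2065 , 3219 , 4733 , 6655 , 9033
Second differences: 578 , 842 , 1154 , 1514 , 1922 , 2378
Third differences: 264 , 312 , 360 , 408 , 456
Fourth differences: 48 , 48 , 48 , 48
Constant fourth difference = 48, so extend:
456 + 48 = 504;  2378 + 504 = 2882;  9033 + 2882 = 11915;  27963 + 11915 = 39878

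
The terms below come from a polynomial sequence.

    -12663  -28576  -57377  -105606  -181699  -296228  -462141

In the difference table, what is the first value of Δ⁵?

-240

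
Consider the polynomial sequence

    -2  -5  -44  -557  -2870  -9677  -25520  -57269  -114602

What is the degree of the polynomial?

5

First differences: -3, -39, -513, -2313, -6807, -15843, -31749, -57333
Second differences: -36, -474, -1800, -4494, -9036, -15906, -25584
Third differences: -438, -1326, -2694, -4542, -6870, -9678
Fourth differences: -888, -1368, -1848, -2328, -2808
Fifth differences: -480, -480, -480, -480
The fifth differences are constant, so the polynomial has degree 5.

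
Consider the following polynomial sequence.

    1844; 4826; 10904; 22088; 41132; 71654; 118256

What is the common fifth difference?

D1: 2982, 6078, 11184, 19044, 30522, 46602
D2: 3096, 5106, 7860, 11478, 16080
D3: 2010, 2754, 3618, 4602
D4: 744, 864, 984
D5: 120, 120

120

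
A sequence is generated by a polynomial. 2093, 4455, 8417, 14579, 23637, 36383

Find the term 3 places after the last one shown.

106109

Δ: 2362, 3962, 6162, 9058, 12746
Δ²: 1600, 2200, 2896, 3688
Δ³: 600, 696, 792
Δ⁴: 96, 96
The fourth differences are constant (96).
792 + 96 = 888;  3688 + 888 = 4576;  12746 + 4576 = 17322;  36383 + 17322 = 53705
888 + 96 = 984;  4576 + 984 = 5560;  17322 + 5560 = 22882;  53705 + 22882 = 76587
984 + 96 = 1080;  5560 + 1080 = 6640;  22882 + 6640 = 29522;  76587 + 29522 = 106109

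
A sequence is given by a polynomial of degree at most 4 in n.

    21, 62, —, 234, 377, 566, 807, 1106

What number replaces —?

131

Using the last 5 terms:
Δ: 143  189  241  299
Δ²: 46  52  58
Δ³: 6  6
Constant third difference = 6.
Extend backward: 46 − 6 = 40;  143 − 40 = 103;  234 − 103 = 131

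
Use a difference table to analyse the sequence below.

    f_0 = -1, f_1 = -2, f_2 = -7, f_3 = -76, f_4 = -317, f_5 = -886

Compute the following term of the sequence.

Δ: -1  -5  -69  -241  -569
Δ²: -4  -64  -172  -328
Δ³: -60  -108  -156
Δ⁴: -48  -48
The fourth differences are constant (-48).
-156 − 48 = -204;  -328 − 204 = -532;  -569 − 532 = -1101;  -886 − 1101 = -1987

-1987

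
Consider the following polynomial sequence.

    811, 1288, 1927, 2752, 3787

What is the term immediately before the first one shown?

472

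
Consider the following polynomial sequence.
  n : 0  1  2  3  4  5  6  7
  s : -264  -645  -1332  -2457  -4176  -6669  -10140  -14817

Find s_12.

-65952

Δ: -381 , -687 , -1125 , -1719 , -2493 , -3471 , -4677
Δ²: -306 , -438 , -594 , -774 , -978 , -1206
Δ³: -132 , -156 , -180 , -204 , -228
Δ⁴: -24 , -24 , -24 , -24
Constant fourth difference = -24, so extend:
-228 − 24 = -252;  -1206 − 252 = -1458;  -4677 − 1458 = -6135;  -14817 − 6135 = -20952
-252 − 24 = -276;  -1458 − 276 = -1734;  -6135 − 1734 = -7869;  -20952 − 7869 = -28821
-276 − 24 = -300;  -1734 − 300 = -2034;  -7869 − 2034 = -9903;  -28821 − 9903 = -38724
-300 − 24 = -324;  -2034 − 324 = -2358;  -9903 − 2358 = -12261;  -38724 − 12261 = -50985
-324 − 24 = -348;  -2358 − 348 = -2706;  -12261 − 2706 = -14967;  -50985 − 14967 = -65952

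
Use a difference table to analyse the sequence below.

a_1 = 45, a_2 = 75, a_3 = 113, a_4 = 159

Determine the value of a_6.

Δ: 30, 38, 46
Δ²: 8, 8
The second differences are constant (8).
46 + 8 = 54;  159 + 54 = 213
54 + 8 = 62;  213 + 62 = 275

275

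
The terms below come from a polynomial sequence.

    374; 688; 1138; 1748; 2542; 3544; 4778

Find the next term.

6268

314  450  610  794  1002  1234
136  160  184  208  232
24  24  24  24
Third differences constant at 24.
232 + 24 = 256;  1234 + 256 = 1490;  4778 + 1490 = 6268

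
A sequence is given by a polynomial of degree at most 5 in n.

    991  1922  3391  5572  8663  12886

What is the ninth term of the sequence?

Δ: 931, 1469, 2181, 3091, 4223
Δ²: 538, 712, 910, 1132
Δ³: 174, 198, 222
Δ⁴: 24, 24
Fourth differences constant at 24.
222 + 24 = 246;  1132 + 246 = 1378;  4223 + 1378 = 5601;  12886 + 5601 = 18487
246 + 24 = 270;  1378 + 270 = 1648;  5601 + 1648 = 7249;  18487 + 7249 = 25736
270 + 24 = 294;  1648 + 294 = 1942;  7249 + 1942 = 9191;  25736 + 9191 = 34927

34927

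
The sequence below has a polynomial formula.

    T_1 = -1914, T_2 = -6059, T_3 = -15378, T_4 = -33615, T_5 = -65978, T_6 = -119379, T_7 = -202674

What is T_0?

-423

First differences: -4145  -9319  -18237  -32363  -53401  -83295
Second differences: -5174  -8918  -14126  -21038  -29894
Third differences: -3744  -5208  -6912  -8856
Fourth differences: -1464  -1704  -1944
Fifth differences: -240  -240
The fifth differences are constant at -240.
Work back: -1464 + 240 = -1224;  -3744 + 1224 = -2520;  -5174 + 2520 = -2654;  -4145 + 2654 = -1491;  -1914 + 1491 = -423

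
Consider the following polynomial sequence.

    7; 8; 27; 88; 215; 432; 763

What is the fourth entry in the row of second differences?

First differences: 1, 19, 61, 127, 217, 331
Second differences: 18, 42, 66, 90, 114
Third differences: 24, 24, 24, 24

90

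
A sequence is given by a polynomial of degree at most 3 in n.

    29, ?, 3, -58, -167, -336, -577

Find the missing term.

28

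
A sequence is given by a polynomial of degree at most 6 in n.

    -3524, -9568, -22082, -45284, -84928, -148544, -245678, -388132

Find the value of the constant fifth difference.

First differences: -6044, -12514, -23202, -39644, -63616, -97134, -142454
Second differences: -6470, -10688, -16442, -23972, -33518, -45320
Third differences: -4218, -5754, -7530, -9546, -11802
Fourth differences: -1536, -1776, -2016, -2256
Fifth differences: -240, -240, -240

-240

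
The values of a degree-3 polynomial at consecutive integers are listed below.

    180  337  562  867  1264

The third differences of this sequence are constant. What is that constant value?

D1: 157, 225, 305, 397
D2: 68, 80, 92
D3: 12, 12

12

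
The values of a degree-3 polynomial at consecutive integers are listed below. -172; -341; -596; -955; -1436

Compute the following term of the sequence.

-2057

Δ: -169, -255, -359, -481
Δ²: -86, -104, -122
Δ³: -18, -18
Third differences constant at -18.
-122 − 18 = -140;  -481 − 140 = -621;  -1436 − 621 = -2057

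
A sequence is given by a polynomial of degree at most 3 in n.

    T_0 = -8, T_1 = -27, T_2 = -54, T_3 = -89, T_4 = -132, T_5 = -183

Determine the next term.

-242

D1: -19  -27  -35  -43  -51
D2: -8  -8  -8  -8
The second differences are constant (-8).
-51 − 8 = -59;  -183 − 59 = -242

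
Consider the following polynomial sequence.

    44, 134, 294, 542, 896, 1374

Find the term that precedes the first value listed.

6

Δ: 90, 160, 248, 354, 478
Δ²: 70, 88, 106, 124
Δ³: 18, 18, 18
The third differences are constant at 18.
Work back: 70 − 18 = 52;  90 − 52 = 38;  44 − 38 = 6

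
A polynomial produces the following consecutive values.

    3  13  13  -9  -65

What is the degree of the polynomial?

3

D1: 10, 0, -22, -56
D2: -10, -22, -34
D3: -12, -12
The third differences are constant, so the polynomial has degree 3.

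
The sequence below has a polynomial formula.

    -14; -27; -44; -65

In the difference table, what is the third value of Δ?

-21

Δ: -13, -17, -21
Δ²: -4, -4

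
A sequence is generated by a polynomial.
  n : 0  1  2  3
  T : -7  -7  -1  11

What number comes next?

0  6  12
6  6
Constant second difference = 6, so extend:
12 + 6 = 18;  11 + 18 = 29

29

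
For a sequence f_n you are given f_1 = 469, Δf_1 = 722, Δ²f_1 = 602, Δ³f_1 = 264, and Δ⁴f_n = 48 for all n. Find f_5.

8073

Build the table forward from the leading diagonal:
Δ⁴: 48, 48, 48, 48, 48
Δ³: 264, 312, 360, 408, 456
Δ²: 602, 866, 1178, 1538, 1946
Δ: 722, 1324, 2190, 3368, 4906
f: 469, 1191, 2515, 4705, 8073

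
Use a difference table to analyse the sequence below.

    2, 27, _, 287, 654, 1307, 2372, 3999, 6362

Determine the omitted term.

104

Using the last 6 terms:
D1: 367  653  1065  1627  2363
D2: 286  412  562  736
D3: 126  150  174
D4: 24  24
Constant fourth difference = 24.
Extend backward: 126 − 24 = 102;  286 − 102 = 184;  367 − 184 = 183;  287 − 183 = 104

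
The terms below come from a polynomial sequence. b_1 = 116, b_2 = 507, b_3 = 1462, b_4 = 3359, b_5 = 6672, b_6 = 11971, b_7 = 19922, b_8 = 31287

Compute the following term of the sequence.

D1: 391  955  1897  3313  5299  7951  11365
D2: 564  942  1416  1986  2652  3414
D3: 378  474  570  666  762
D4: 96  96  96  96
Constant fourth difference = 96, so extend:
762 + 96 = 858;  3414 + 858 = 4272;  11365 + 4272 = 15637;  31287 + 15637 = 46924

46924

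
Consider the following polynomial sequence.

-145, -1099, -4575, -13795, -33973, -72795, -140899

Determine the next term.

Δ: -954, -3476, -9220, -20178, -38822, -68104
Δ²: -2522, -5744, -10958, -18644, -29282
Δ³: -3222, -5214, -7686, -10638
Δ⁴: -1992, -2472, -2952
Δ⁵: -480, -480
Constant fifth difference = -480, so extend:
-2952 − 480 = -3432;  -10638 − 3432 = -14070;  -29282 − 14070 = -43352;  -68104 − 43352 = -111456;  -140899 − 111456 = -252355

-252355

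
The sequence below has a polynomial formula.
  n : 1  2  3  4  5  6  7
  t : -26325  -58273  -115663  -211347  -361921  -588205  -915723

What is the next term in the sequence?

D1: -31948, -57390, -95684, -150574, -226284, -327518
D2: -25442, -38294, -54890, -75710, -101234
D3: -12852, -16596, -20820, -25524
D4: -3744, -4224, -4704
D5: -480, -480
The fifth differences are constant (-480).
-4704 − 480 = -5184;  -25524 − 5184 = -30708;  -101234 − 30708 = -131942;  -327518 − 131942 = -459460;  -915723 − 459460 = -1375183

-1375183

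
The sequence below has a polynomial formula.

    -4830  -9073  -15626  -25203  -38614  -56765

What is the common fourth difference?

First differences: -4243, -6553, -9577, -13411, -18151
Second differences: -2310, -3024, -3834, -4740
Third differences: -714, -810, -906
Fourth differences: -96, -96

-96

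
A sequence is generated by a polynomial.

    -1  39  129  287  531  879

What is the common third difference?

D1: 40, 90, 158, 244, 348
D2: 50, 68, 86, 104
D3: 18, 18, 18

18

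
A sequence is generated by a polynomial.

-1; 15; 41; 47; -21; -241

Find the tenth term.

D1: 16  26  6  -68  -220
D2: 10  -20  -74  -152
D3: -30  -54  -78
D4: -24  -24
Constant fourth difference = -24, so extend:
-78 − 24 = -102;  -152 − 102 = -254;  -220 − 254 = -474;  -241 − 474 = -715
-102 − 24 = -126;  -254 − 126 = -380;  -474 − 380 = -854;  -715 − 854 = -1569
-126 − 24 = -150;  -380 − 150 = -530;  -854 − 530 = -1384;  -1569 − 1384 = -2953
-150 − 24 = -174;  -530 − 174 = -704;  -1384 − 704 = -2088;  -2953 − 2088 = -5041

-5041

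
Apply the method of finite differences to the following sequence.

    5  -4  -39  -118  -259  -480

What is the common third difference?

-18

D1: -9, -35, -79, -141, -221
D2: -26, -44, -62, -80
D3: -18, -18, -18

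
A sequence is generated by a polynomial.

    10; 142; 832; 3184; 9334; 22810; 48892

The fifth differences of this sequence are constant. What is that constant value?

D1: 132, 690, 2352, 6150, 13476, 26082
D2: 558, 1662, 3798, 7326, 12606
D3: 1104, 2136, 3528, 5280
D4: 1032, 1392, 1752
D5: 360, 360

360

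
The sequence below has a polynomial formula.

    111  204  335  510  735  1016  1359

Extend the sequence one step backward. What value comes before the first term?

D1: 93, 131, 175, 225, 281, 343
D2: 38, 44, 50, 56, 62
D3: 6, 6, 6, 6
The third differences are constant at 6.
Work back: 38 − 6 = 32;  93 − 32 = 61;  111 − 61 = 50

50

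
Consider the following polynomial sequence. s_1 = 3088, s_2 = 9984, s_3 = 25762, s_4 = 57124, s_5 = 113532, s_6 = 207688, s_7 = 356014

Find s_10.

1356112

First differences: 6896, 15778, 31362, 56408, 94156, 148326
Second differences: 8882, 15584, 25046, 37748, 54170
Third differences: 6702, 9462, 12702, 16422
Fourth differences: 2760, 3240, 3720
Fifth differences: 480, 480
Constant fifth difference = 480, so extend:
3720 + 480 = 4200;  16422 + 4200 = 20622;  54170 + 20622 = 74792;  148326 + 74792 = 223118;  356014 + 223118 = 579132
4200 + 480 = 4680;  20622 + 4680 = 25302;  74792 + 25302 = 100094;  223118 + 100094 = 323212;  579132 + 323212 = 902344
4680 + 480 = 5160;  25302 + 5160 = 30462;  100094 + 30462 = 130556;  323212 + 130556 = 453768;  902344 + 453768 = 1356112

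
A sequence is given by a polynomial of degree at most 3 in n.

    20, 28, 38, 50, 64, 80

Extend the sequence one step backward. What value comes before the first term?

14

D1: 8  10  12  14  16
D2: 2  2  2  2
The second differences are constant at 2.
Work back: 8 − 2 = 6;  20 − 6 = 14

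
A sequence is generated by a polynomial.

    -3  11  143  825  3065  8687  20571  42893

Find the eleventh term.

238727

First differences: 14, 132, 682, 2240, 5622, 11884, 22322
Second differences: 118, 550, 1558, 3382, 6262, 10438
Third differences: 432, 1008, 1824, 2880, 4176
Fourth differences: 576, 816, 1056, 1296
Fifth differences: 240, 240, 240
Constant fifth difference = 240, so extend:
1296 + 240 = 1536;  4176 + 1536 = 5712;  10438 + 5712 = 16150;  22322 + 16150 = 38472;  42893 + 38472 = 81365
1536 + 240 = 1776;  5712 + 1776 = 7488;  16150 + 7488 = 23638;  38472 + 23638 = 62110;  81365 + 62110 = 143475
1776 + 240 = 2016;  7488 + 2016 = 9504;  23638 + 9504 = 33142;  62110 + 33142 = 95252;  143475 + 95252 = 238727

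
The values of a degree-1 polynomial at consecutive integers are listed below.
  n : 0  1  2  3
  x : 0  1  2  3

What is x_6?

6

1 , 1 , 1
First differences constant at 1.
3 + 1 = 4
4 + 1 = 5
5 + 1 = 6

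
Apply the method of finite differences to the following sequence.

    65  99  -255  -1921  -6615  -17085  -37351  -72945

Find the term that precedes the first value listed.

D1: 34  -354  -1666  -4694  -10470  -20266  -35594
D2: -388  -1312  -3028  -5776  -9796  -15328
D3: -924  -1716  -2748  -4020  -5532
D4: -792  -1032  -1272  -1512
D5: -240  -240  -240
The fifth differences are constant at -240.
Work back: -792 + 240 = -552;  -924 + 552 = -372;  -388 + 372 = -16;  34 + 16 = 50;  65 − 50 = 15

15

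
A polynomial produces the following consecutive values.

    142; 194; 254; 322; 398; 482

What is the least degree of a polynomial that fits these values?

2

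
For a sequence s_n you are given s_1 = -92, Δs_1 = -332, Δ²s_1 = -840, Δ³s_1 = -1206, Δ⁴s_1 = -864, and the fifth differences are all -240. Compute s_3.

-1596

Build the table forward from the leading diagonal:
D5: -240, -240, -240
D4: -864, -1104, -1344
D3: -1206, -2070, -3174
D2: -840, -2046, -4116
D1: -332, -1172, -3218
s: -92, -424, -1596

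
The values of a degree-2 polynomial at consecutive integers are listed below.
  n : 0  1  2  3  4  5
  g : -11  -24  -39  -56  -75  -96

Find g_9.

-200

D1: -13, -15, -17, -19, -21
D2: -2, -2, -2, -2
Constant second difference = -2, so extend:
-21 − 2 = -23;  -96 − 23 = -119
-23 − 2 = -25;  -119 − 25 = -144
-25 − 2 = -27;  -144 − 27 = -171
-27 − 2 = -29;  -171 − 29 = -200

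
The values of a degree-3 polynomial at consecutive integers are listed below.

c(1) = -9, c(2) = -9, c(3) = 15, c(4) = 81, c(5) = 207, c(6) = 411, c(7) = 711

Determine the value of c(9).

First differences: 0  24  66  126  204  300
Second differences: 24  42  60  78  96
Third differences: 18  18  18  18
Third differences constant at 18.
96 + 18 = 114;  300 + 114 = 414;  711 + 414 = 1125
114 + 18 = 132;  414 + 132 = 546;  1125 + 546 = 1671

1671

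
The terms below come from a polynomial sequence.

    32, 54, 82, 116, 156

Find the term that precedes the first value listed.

16

22, 28, 34, 40
6, 6, 6
The second differences are constant at 6.
Work back: 22 − 6 = 16;  32 − 16 = 16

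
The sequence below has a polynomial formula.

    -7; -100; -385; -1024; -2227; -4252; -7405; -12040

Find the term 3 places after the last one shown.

-39097

D1: -93, -285, -639, -1203, -2025, -3153, -4635
D2: -192, -354, -564, -822, -1128, -1482
D3: -162, -210, -258, -306, -354
D4: -48, -48, -48, -48
The fourth differences are constant (-48).
-354 − 48 = -402;  -1482 − 402 = -1884;  -4635 − 1884 = -6519;  -12040 − 6519 = -18559
-402 − 48 = -450;  -1884 − 450 = -2334;  -6519 − 2334 = -8853;  -18559 − 8853 = -27412
-450 − 48 = -498;  -2334 − 498 = -2832;  -8853 − 2832 = -11685;  -27412 − 11685 = -39097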